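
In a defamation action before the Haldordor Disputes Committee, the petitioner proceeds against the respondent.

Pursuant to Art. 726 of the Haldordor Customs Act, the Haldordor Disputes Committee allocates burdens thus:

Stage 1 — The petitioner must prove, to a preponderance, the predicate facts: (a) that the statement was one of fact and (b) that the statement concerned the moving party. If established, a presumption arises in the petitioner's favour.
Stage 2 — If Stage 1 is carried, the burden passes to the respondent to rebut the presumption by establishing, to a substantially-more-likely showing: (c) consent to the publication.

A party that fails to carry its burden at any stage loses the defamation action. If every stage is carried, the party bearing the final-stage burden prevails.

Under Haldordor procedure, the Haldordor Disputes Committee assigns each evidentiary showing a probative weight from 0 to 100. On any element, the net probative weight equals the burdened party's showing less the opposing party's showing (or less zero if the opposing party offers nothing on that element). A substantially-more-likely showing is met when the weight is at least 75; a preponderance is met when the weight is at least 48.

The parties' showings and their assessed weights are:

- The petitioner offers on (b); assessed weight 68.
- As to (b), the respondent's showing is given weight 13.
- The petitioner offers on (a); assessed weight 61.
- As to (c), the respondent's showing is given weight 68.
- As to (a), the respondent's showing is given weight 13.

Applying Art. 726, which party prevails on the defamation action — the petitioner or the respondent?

petitioner

Stage 1 — burden on petitioner; standard: a preponderance (weight is at least 48).
    (a): 61 − 13 = 48 ≥ 48 [met]
    (b): 68 − 13 = 55 ≥ 48 [met]
  Stage 1 carried; the burden shifts to the respondent.
Stage 2 — burden on respondent; standard: a substantially-more-likely showing (weight is at least 75).
    (c): 68 < 75 [not met]
  The respondent does not carry Stage 2.
The analysis ends at Stage 2; the petitioner prevails.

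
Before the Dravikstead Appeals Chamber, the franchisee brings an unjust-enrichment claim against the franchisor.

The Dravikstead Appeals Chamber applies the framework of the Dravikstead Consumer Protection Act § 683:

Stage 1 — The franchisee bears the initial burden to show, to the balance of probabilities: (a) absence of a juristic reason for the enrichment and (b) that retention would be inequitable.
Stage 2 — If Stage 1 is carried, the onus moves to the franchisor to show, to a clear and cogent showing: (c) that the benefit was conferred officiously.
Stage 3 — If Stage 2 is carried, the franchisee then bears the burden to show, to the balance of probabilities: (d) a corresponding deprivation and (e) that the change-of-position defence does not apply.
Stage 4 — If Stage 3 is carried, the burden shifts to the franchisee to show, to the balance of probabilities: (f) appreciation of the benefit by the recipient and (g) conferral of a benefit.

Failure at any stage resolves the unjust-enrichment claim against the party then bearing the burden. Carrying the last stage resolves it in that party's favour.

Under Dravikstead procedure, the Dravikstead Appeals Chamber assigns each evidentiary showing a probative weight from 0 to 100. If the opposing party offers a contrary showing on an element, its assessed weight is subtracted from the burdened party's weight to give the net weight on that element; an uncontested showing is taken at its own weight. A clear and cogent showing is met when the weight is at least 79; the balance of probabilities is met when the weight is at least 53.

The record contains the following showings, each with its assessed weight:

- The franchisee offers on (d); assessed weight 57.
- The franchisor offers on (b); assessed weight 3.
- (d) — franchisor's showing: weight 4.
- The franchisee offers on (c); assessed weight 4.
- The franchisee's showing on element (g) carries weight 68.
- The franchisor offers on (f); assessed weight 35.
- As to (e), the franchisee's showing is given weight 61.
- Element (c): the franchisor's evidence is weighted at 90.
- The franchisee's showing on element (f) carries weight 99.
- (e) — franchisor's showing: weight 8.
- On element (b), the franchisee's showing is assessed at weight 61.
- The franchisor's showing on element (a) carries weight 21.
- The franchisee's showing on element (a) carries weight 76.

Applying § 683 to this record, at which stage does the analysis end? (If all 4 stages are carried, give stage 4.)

Stage 1 — burden on franchisee; standard: the balance of probabilities (weight is at least 53).
    (a): 76 − 21 = 55 ≥ 53 [met]
    (b): 61 − 3 = 58 ≥ 53 [met]
  The franchisee carries Stage 1; the franchisor now bears the burden.
Stage 2 — burden on franchisor; standard: a clear and cogent showing (weight is at least 79).
    (c): 90 − 4 = 86 ≥ 79 [met]
  All elements met. The burden passes to the franchisee.
Stage 3 — burden on franchisee; standard: the balance of probabilities (weight is at least 53).
    (d): 57 − 4 = 53 ≥ 53 [met]
    (e): 61 − 8 = 53 ≥ 53 [met]
  Stage 3 is satisfied; the franchisee continues to bear the burden.
Stage 4 — burden on franchisee; standard: the balance of probabilities (weight is at least 53).
    (f): 99 − 35 = 64 ≥ 53 [met]
    (g): 68 ≥ 53 [met]
  All elements met at the final stage.
All stages carried — the franchisee prevails.

stage 4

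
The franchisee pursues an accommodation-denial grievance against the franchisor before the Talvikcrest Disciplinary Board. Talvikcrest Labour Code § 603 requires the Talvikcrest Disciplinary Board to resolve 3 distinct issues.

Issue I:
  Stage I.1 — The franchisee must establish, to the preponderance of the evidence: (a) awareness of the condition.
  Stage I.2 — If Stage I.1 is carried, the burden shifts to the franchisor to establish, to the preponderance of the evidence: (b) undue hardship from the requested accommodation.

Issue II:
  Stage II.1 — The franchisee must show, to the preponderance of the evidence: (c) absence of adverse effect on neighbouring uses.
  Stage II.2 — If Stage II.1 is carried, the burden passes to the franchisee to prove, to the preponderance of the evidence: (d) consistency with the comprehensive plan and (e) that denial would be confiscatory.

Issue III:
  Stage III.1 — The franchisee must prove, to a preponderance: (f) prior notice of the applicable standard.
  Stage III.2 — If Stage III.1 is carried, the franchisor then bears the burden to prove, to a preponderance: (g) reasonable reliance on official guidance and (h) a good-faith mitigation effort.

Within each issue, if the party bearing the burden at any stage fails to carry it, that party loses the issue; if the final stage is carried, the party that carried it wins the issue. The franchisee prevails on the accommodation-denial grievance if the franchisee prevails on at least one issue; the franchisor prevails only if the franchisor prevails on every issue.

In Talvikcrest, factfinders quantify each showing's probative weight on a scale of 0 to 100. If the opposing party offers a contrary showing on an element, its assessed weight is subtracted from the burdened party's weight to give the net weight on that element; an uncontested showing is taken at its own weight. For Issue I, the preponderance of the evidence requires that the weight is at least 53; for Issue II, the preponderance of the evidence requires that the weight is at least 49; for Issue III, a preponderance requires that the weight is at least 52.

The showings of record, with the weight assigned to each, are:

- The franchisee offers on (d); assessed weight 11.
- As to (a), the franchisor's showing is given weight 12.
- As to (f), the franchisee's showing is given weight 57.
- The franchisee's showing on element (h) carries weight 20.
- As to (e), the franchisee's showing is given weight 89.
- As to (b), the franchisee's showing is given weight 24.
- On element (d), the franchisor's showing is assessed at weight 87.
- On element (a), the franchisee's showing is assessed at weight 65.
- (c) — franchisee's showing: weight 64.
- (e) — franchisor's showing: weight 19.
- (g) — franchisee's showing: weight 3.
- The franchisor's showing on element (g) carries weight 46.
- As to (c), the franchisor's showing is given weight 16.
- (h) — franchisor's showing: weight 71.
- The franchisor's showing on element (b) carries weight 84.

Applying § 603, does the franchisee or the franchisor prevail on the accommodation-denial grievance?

— Issue I —
At Stage I.1 the franchisee must meet the preponderance of the evidence (weight is at least 53): on (a) the weight is 65 less the opposing 12 gives net 53, which does reach 53, so (a) meets the standard.
  The franchisee carries Stage I.1; the franchisor now bears the burden.
At Stage I.2 the franchisor must meet the preponderance of the evidence (weight is at least 53): on (b) the weight is 84 less the opposing 24 gives net 60, ≥ 53, so (b) meets the standard.
  All elements met at the final stage.
With every stage satisfied, the franchisor prevails on this issue.
— Issue II —
Stage II.1 (franchisee, the preponderance of the evidence, weight is at least 49): (c) net 64−16=48 < 49 — fails.
  Not every element is met, so the franchisee fails to carry Stage II.1.
The analysis ends at Stage II.1; the franchisor prevails on this issue.
— Issue III —
At Stage III.1 the franchisee must meet a preponderance (weight is at least 52): on (f) the weight is 57, which does reach 52, so (f) meets the standard.
  Stage III.1 carried; the burden shifts to the franchisor.
At Stage III.2 the franchisor must meet a preponderance (weight is at least 52): on (g) the weight is 46 less the opposing 3 gives net 43, which does not reach 52, so (g) does not meet the standard; on (h) the weight is 71 less the opposing 20 gives net 51, which does not reach 52, so (h) does not meet the standard.
  The franchisor does not carry Stage III.2.
The analysis ends at Stage III.2; the franchisee prevails on this issue.
Per-issue: Issue I → franchisor; Issue II → franchisor; Issue III → franchisee. The franchisee must prevail on at least one issue; overall, the franchisee prevails.

franchisee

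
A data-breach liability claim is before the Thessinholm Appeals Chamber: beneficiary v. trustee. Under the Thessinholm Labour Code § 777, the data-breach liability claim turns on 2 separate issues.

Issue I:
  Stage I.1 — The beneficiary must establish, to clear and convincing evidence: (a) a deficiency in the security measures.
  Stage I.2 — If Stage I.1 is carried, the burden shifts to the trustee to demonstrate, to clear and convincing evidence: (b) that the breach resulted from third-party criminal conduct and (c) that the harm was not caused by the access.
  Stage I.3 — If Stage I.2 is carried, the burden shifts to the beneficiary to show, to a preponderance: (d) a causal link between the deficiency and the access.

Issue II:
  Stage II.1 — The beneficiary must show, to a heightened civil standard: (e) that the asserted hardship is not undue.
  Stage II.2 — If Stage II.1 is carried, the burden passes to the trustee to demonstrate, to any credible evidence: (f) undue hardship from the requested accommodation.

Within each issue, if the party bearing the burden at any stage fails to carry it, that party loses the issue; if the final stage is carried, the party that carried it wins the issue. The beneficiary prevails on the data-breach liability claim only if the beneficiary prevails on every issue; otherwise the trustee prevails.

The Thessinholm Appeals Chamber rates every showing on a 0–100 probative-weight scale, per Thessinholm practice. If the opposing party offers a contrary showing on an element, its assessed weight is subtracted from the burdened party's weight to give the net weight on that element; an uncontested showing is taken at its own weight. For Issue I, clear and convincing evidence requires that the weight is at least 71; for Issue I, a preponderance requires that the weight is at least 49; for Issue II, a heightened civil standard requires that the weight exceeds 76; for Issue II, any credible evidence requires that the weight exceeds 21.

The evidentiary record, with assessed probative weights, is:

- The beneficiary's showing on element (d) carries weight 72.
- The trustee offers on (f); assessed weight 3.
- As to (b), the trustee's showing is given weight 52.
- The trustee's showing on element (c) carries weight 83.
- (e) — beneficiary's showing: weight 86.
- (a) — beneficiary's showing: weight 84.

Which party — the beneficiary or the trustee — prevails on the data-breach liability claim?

— Issue I —
Stage I.1 (beneficiary, clear and convincing evidence, weight is at least 71): (a) 84 ≥ 71 — meets.
  Stage I.1 is satisfied; the onus moves to the trustee.
Stage I.2 (trustee, clear and convincing evidence, weight is at least 71): (b) 52 < 71 — fails; (c) 83 ≥ 71 — meets.
  Stage I.2 not carried; the trustee fails its burden.
The beneficiary prevails on this issue.
— Issue II —
Stage II.1 — burden on beneficiary; standard: a heightened civil standard (weight exceeds 76).
    (e): 86 > 76 [met]
  Stage II.1 is satisfied; the onus moves to the trustee.
Stage II.2 — burden on trustee; standard: any credible evidence (weight exceeds 21).
    (f): 3 ≤ 21 [not met]
  Stage II.2 not carried; the trustee fails its burden.
The analysis ends at Stage II.2; the beneficiary prevails on this issue.
Per-issue: Issue I → beneficiary; Issue II → beneficiary. The beneficiary must prevail on every issue; overall, the beneficiary prevails.

beneficiary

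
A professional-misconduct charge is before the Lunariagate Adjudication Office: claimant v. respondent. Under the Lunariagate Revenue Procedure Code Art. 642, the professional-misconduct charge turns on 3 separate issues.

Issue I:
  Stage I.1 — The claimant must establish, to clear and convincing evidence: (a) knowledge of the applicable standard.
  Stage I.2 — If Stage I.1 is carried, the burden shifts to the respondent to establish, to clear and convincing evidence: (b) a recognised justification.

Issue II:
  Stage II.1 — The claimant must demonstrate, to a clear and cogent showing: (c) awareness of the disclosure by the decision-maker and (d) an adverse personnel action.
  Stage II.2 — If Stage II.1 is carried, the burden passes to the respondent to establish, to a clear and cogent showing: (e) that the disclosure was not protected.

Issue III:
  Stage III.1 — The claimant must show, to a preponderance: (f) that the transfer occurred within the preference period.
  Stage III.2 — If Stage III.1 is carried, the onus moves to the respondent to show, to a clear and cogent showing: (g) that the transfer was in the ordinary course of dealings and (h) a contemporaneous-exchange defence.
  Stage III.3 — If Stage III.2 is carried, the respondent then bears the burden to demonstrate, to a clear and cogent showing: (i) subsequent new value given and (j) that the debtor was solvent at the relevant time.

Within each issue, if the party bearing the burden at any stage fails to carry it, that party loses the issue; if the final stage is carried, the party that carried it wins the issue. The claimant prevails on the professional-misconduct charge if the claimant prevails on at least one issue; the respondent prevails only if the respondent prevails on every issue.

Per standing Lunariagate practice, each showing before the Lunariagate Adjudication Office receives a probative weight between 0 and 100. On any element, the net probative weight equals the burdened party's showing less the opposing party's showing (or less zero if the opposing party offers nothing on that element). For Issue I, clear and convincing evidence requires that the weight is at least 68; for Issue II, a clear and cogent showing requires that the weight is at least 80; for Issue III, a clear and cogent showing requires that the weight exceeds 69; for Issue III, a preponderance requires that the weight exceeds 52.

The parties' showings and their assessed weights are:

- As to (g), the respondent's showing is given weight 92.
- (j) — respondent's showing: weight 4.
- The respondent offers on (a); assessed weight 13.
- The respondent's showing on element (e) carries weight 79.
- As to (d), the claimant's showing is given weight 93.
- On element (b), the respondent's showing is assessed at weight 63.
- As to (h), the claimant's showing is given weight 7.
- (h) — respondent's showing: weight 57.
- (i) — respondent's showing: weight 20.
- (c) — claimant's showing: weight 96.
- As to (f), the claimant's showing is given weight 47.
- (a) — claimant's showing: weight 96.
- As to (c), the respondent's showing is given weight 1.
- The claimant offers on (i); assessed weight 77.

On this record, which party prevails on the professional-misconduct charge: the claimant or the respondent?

claimant

— Issue I —
Stage I.1 (claimant, clear and convincing evidence, weight is at least 68): (a) net 96−13=83 ≥ 68 — meets.
  Stage I.1 is satisfied; the onus moves to the respondent.
Stage I.2 (respondent, clear and convincing evidence, weight is at least 68): (b) 63 < 68 — fails.
  The respondent does not carry Stage I.2.
The analysis ends at Stage I.2; the claimant prevails on this issue.
— Issue II —
Stage II.1 — burden on claimant; standard: a clear and cogent showing (weight is at least 80).
    (c): 96 − 1 = 95 ≥ 80 [met]
    (d): 93 ≥ 80 [met]
  Stage II.1 carried; the burden shifts to the respondent.
Stage II.2 — burden on respondent; standard: a clear and cogent showing (weight is at least 80).
    (e): 79 < 80 [not met]
  The respondent does not carry Stage II.2.
So the claimant prevails on this issue.
— Issue III —
At Stage III.1 the claimant must meet a preponderance (weight exceeds 52): on (f) the weight is 47, which does not exceed 52, so (f) does not meet the standard.
  Stage III.1 not carried; the claimant fails its burden.
The respondent prevails on this issue.
Per-issue: Issue I → claimant; Issue II → claimant; Issue III → respondent. The claimant must prevail on at least one issue; overall, the claimant prevails.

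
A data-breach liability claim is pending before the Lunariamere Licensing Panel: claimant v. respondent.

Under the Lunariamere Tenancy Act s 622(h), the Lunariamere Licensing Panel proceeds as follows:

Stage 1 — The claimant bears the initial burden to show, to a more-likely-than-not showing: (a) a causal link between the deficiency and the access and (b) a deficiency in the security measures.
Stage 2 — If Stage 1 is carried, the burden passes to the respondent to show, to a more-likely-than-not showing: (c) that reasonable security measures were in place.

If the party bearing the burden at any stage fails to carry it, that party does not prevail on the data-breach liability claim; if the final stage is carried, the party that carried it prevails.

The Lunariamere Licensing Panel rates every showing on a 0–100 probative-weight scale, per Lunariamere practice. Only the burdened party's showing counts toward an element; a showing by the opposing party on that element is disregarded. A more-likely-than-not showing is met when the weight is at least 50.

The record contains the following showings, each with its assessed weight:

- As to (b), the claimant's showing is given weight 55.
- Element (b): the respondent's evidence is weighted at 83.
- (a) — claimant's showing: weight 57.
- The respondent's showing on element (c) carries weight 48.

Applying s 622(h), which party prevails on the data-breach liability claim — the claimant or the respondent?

Stage 1 (claimant, a more-likely-than-not showing, weight is at least 50): (a) 57 ≥ 50 — meets; (b) 55 (respondent's 83 disregarded) ≥ 50 — meets.
  The claimant carries Stage 1; the respondent now bears the burden.
Stage 2 (respondent, a more-likely-than-not showing, weight is at least 50): (c) 48 < 50 — fails.
  The respondent does not carry Stage 2.
The analysis ends at Stage 2; the claimant prevails.

claimant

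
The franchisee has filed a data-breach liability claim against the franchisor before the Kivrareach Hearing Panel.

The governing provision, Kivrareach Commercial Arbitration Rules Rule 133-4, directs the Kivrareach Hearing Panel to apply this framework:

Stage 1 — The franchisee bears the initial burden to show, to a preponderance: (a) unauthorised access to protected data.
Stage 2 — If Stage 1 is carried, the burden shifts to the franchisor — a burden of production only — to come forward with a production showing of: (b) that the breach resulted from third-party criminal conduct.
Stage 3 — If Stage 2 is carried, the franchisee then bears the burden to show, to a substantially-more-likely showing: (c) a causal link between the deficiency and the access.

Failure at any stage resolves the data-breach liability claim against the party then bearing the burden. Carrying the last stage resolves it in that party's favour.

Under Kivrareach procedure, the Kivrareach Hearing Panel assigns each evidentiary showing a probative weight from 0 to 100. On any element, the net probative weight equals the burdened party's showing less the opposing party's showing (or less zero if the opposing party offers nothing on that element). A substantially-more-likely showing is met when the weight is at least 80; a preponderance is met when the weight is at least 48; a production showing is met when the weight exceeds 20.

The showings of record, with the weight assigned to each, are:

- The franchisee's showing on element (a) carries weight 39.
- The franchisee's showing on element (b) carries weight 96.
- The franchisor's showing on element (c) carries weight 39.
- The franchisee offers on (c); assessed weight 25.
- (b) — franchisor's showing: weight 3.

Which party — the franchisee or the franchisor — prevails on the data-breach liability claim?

At Stage 1 the franchisee must meet a preponderance (weight is at least 48): on (a) the weight is 39, < 48, so (a) does not meet the standard.
  The franchisee does not carry Stage 1.
So the franchisor prevails.

franchisor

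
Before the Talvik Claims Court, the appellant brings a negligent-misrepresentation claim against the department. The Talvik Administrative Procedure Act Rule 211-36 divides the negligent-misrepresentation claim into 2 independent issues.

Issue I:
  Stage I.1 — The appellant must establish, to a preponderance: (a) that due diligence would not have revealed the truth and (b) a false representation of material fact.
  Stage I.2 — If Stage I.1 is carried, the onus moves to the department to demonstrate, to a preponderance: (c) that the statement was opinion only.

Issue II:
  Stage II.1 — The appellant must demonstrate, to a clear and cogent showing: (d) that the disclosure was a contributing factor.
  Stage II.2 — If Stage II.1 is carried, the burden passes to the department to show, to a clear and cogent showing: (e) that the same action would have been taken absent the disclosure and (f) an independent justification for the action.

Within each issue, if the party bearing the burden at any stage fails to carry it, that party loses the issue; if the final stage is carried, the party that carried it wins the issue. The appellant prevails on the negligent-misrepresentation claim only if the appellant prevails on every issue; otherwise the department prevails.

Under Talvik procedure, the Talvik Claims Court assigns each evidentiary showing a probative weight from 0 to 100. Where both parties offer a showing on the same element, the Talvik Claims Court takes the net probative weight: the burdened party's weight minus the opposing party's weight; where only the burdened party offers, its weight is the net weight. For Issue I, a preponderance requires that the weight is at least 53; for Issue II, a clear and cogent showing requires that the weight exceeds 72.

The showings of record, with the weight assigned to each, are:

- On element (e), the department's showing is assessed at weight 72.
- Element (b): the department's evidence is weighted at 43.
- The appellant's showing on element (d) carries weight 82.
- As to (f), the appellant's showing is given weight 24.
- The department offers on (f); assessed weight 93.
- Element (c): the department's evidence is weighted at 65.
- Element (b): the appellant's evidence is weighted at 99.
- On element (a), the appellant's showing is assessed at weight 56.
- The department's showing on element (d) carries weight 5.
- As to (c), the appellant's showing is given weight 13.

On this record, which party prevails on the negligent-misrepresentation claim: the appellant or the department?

appellant

— Issue I —
Stage I.1 — burden on appellant; standard: a preponderance (weight is at least 53).
    (a): 56 ≥ 53 [met]
    (b): 99 − 43 = 56 ≥ 53 [met]
  All elements met. The burden passes to the department.
Stage I.2 — burden on department; standard: a preponderance (weight is at least 53).
    (c): 65 − 13 = 52 < 53 [not met]
  Stage I.2 not carried; the department fails its burden.
The appellant prevails on this issue.
— Issue II —
Stage II.1 (appellant, a clear and cogent showing, weight exceeds 72): (d) net 82−5=77 > 72 — meets.
  Stage II.1 is satisfied; the onus moves to the department.
Stage II.2 (department, a clear and cogent showing, weight exceeds 72): (e) 72 ≤ 72 — fails; (f) net 93−24=69 ≤ 72 — fails.
  The department does not carry Stage II.2.
The analysis ends at Stage II.2; the appellant prevails on this issue.
Per-issue: Issue I → appellant; Issue II → appellant. The appellant must prevail on every issue; overall, the appellant prevails.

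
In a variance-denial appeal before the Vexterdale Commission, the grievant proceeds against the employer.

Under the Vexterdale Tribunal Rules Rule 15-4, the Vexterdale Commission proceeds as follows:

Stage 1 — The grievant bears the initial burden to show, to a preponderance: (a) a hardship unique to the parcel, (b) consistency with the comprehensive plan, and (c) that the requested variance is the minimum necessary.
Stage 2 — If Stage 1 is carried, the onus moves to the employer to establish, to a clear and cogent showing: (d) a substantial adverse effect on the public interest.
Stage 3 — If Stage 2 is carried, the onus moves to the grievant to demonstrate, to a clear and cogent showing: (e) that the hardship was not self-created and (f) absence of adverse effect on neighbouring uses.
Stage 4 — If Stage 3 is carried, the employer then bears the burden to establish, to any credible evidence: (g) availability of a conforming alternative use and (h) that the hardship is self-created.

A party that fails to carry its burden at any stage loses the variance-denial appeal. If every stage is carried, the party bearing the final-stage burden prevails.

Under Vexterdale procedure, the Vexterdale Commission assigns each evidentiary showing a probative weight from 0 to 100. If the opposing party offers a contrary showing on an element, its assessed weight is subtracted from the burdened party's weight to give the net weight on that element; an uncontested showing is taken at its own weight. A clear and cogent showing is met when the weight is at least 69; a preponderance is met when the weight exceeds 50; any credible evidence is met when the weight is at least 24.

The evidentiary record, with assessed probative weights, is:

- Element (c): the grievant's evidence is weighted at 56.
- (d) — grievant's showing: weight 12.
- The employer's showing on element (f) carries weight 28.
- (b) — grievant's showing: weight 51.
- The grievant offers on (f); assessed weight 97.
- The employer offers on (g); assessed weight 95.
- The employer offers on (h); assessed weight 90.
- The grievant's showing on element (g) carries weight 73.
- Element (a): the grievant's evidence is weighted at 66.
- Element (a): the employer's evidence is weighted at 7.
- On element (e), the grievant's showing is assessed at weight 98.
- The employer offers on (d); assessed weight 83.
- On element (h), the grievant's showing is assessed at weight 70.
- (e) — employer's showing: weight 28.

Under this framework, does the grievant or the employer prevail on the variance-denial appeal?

grievant

Stage 1 (grievant, a preponderance, weight exceeds 50): (a) net 66−7=59 > 50 — meets; (b) 51 > 50 — meets; (c) 56 > 50 — meets.
  Stage 1 is satisfied; the onus moves to the employer.
Stage 2 (employer, a clear and cogent showing, weight is at least 69): (d) net 83−12=71 ≥ 69 — meets.
  Stage 2 carried; the burden shifts to the grievant.
Stage 3 (grievant, a clear and cogent showing, weight is at least 69): (e) net 98−28=70 ≥ 69 — meets; (f) net 97−28=69 ≥ 69 — meets.
  All elements met. The burden passes to the employer.
Stage 4 (employer, any credible evidence, weight is at least 24): (g) net 95−73=22 < 24 — fails; (h) net 90−70=20 < 24 — fails.
  Not every element is met, so the employer fails to carry Stage 4.
The grievant prevails.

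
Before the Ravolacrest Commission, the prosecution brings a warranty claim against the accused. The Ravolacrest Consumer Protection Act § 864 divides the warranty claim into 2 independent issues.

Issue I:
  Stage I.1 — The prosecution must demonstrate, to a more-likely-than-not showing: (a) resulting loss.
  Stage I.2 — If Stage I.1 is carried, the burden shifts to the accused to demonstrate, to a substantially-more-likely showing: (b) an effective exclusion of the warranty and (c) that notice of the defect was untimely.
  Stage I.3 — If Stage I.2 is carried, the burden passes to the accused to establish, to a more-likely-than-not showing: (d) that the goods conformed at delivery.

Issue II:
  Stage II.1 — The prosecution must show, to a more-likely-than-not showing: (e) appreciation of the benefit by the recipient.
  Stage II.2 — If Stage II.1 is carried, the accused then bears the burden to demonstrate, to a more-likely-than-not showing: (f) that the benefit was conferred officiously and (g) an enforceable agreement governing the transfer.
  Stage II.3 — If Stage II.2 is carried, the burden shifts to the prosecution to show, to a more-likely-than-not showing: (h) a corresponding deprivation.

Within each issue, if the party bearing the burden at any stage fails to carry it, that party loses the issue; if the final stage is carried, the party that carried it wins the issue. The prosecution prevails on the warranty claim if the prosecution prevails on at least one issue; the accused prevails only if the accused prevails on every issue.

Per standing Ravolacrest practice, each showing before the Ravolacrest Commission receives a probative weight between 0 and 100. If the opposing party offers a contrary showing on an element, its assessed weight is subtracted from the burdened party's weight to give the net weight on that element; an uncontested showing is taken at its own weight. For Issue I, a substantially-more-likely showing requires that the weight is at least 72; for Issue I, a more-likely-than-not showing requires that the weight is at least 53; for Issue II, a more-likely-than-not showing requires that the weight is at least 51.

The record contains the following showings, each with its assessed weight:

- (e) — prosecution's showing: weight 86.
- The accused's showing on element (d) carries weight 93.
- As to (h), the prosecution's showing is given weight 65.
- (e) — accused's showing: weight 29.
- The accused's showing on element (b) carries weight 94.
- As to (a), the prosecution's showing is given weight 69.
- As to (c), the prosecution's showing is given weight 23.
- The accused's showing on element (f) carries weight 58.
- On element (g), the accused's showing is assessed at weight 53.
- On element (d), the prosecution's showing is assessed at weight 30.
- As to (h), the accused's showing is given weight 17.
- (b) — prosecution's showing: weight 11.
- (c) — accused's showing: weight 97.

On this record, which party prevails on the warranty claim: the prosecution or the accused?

accused

— Issue I —
At Stage I.1 the prosecution must meet a more-likely-than-not showing (weight is at least 53): on (a) the weight is 69, ≥ 53, so (a) meets the standard.
  Stage I.1 carried; the burden shifts to the accused.
At Stage I.2 the accused must meet a substantially-more-likely showing (weight is at least 72): on (b) the weight is 94 less the opposing 11 gives net 83, which does reach 72, so (b) meets the standard; on (c) the weight is 97 less the opposing 23 gives net 74, ≥ 72, so (c) meets the standard.
  All elements met. The accused retains the burden for Stage I.3.
At Stage I.3 the accused must meet a more-likely-than-not showing (weight is at least 53): on (d) the weight is 93 less the opposing 30 gives net 63, which does reach 53, so (d) meets the standard.
  Stage I.3 carried; the final stage is satisfied.
All stages carried — the accused prevails on this issue.
— Issue II —
At Stage II.1 the prosecution must meet a more-likely-than-not showing (weight is at least 51): on (e) the weight is 86 less the opposing 29 gives net 57, ≥ 51, so (e) meets the standard.
  Stage II.1 carried; the burden shifts to the accused.
At Stage II.2 the accused must meet a more-likely-than-not showing (weight is at least 51): on (f) the weight is 58, ≥ 51, so (f) meets the standard; on (g) the weight is 53, which does reach 51, so (g) meets the standard.
  All elements met. The burden passes to the prosecution.
At Stage II.3 the prosecution must meet a more-likely-than-not showing (weight is at least 51): on (h) the weight is 65 less the opposing 17 gives net 48, < 51, so (h) does not meet the standard.
  Stage II.3 not carried; the prosecution fails its burden.
So the accused prevails on this issue.
Per-issue: Issue I → accused; Issue II → accused. The prosecution must prevail on at least one issue; overall, the accused prevails.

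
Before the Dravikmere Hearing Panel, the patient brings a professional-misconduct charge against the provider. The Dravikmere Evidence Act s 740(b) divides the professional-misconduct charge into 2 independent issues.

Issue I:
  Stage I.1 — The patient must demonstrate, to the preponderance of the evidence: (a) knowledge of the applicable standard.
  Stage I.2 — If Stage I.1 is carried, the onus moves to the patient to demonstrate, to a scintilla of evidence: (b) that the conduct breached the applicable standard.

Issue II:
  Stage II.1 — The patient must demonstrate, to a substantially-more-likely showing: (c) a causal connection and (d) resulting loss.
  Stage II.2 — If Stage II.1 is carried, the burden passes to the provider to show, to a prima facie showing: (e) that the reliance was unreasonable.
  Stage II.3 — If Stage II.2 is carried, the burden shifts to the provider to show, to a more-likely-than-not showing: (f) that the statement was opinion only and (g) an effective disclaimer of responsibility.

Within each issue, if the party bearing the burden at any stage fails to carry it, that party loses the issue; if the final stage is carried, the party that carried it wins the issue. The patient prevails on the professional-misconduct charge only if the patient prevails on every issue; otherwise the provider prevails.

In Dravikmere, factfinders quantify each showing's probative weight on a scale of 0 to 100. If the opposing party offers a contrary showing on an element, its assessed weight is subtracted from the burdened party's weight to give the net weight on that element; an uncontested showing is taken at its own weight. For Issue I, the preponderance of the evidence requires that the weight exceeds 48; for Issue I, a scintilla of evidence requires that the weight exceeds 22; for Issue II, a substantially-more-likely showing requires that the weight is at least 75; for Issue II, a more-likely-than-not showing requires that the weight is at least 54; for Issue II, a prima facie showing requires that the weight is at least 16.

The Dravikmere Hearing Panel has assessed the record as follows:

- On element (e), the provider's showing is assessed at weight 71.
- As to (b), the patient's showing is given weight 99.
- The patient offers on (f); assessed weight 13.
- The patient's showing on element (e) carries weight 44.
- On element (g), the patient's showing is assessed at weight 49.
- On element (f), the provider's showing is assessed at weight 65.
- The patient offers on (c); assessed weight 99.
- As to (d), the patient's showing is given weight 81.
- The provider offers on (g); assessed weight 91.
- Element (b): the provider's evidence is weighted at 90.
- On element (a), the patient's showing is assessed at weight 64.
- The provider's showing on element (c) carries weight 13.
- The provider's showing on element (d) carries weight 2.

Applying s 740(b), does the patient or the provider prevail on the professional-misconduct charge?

— Issue I —
At Stage I.1 the patient must meet the preponderance of the evidence (weight exceeds 48): on (a) the weight is 64, > 48, so (a) meets the standard.
  Stage I.1 is satisfied; the patient continues to bear the burden.
At Stage I.2 the patient must meet a scintilla of evidence (weight exceeds 22): on (b) the weight is 99 less the opposing 90 gives net 9, which does not exceed 22, so (b) does not meet the standard.
  Not every element is met, so the patient fails to carry Stage I.2.
So the provider prevails on this issue.
— Issue II —
Stage II.1 — burden on patient; standard: a substantially-more-likely showing (weight is at least 75).
    (c): 99 − 13 = 86 ≥ 75 [met]
    (d): 81 − 2 = 79 ≥ 75 [met]
  The patient carries Stage II.1; the provider now bears the burden.
Stage II.2 — burden on provider; standard: a prima facie showing (weight is at least 16).
    (e): 71 − 44 = 27 ≥ 16 [met]
  All elements met. The provider retains the burden for Stage II.3.
Stage II.3 — burden on provider; standard: a more-likely-than-not showing (weight is at least 54).
    (f): 65 − 13 = 52 < 54 [not met]
    (g): 91 − 49 = 42 < 54 [not met]
  Stage II.3 not carried; the provider fails its burden.
So the patient prevails on this issue.
Per-issue: Issue I → provider; Issue II → patient. The patient must prevail on every issue; overall, the provider prevails.

provider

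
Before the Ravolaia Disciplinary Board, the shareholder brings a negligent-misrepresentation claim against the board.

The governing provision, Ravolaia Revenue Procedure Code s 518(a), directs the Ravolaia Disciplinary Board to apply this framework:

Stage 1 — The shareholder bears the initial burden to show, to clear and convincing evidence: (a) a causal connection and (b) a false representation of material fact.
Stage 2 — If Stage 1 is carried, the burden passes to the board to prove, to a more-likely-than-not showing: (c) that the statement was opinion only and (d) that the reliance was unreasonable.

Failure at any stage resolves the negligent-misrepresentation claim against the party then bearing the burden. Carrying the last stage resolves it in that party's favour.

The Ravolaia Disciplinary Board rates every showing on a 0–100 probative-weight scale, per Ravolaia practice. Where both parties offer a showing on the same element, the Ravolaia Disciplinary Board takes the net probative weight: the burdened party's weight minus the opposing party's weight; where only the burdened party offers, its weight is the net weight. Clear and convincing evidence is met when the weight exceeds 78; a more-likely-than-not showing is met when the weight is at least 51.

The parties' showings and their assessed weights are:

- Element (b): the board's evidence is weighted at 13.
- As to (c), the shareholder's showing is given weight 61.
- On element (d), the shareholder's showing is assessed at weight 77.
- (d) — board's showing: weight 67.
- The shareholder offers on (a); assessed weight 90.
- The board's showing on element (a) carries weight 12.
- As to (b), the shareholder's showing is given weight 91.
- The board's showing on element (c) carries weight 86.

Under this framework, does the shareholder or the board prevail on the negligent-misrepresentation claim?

board

At Stage 1 the shareholder must meet clear and convincing evidence (weight exceeds 78): on (a) the weight is 90 less the opposing 12 gives net 78, which does not exceed 78, so (a) does not meet the standard; on (b) the weight is 91 less the opposing 13 gives net 78, which does not exceed 78, so (b) does not meet the standard.
  The shareholder does not carry Stage 1.
So the board prevails.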